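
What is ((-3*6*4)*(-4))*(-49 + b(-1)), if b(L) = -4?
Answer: -15264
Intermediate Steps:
((-3*6*4)*(-4))*(-49 + b(-1)) = ((-3*6*4)*(-4))*(-49 - 4) = (-18*4*(-4))*(-53) = -72*(-4)*(-53) = 288*(-53) = -15264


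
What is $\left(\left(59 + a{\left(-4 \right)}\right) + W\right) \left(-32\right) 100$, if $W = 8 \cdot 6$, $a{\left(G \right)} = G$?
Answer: $-329600$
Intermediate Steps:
$W = 48$
$\left(\left(59 + a{\left(-4 \right)}\right) + W\right) \left(-32\right) 100 = \left(\left(59 - 4\right) + 48\right) \left(-32\right) 100 = \left(55 + 48\right) \left(-32\right) 100 = 103 \left(-32\right) 100 = \left(-3296\right) 100 = -329600$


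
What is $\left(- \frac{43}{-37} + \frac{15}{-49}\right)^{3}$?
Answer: $\frac{3738308608}{5959274797} \approx 0.62731$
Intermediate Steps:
$\left(- \frac{43}{-37} + \frac{15}{-49}\right)^{3} = \left(\left(-43\right) \left(- \frac{1}{37}\right) + 15 \left(- \frac{1}{49}\right)\right)^{3} = \left(\frac{43}{37} - \frac{15}{49}\right)^{3} = \left(\frac{1552}{1813}\right)^{3} = \frac{3738308608}{5959274797}$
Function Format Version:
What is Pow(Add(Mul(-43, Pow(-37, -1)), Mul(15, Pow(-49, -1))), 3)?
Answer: Rational(3738308608, 5959274797) ≈ 0.62731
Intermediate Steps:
Pow(Add(Mul(-43, Pow(-37, -1)), Mul(15, Pow(-49, -1))), 3) = Pow(Add(Mul(-43, Rational(-1, 37)), Mul(15, Rational(-1, 49))), 3) = Pow(Add(Rational(43, 37), Rational(-15, 49)), 3) = Pow(Rational(1552, 1813), 3) = Rational(3738308608, 5959274797)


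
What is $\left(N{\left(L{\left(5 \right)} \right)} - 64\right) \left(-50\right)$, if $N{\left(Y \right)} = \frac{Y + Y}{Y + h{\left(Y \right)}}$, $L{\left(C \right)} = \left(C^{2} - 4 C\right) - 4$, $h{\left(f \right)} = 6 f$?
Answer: $\frac{22300}{7} \approx 3185.7$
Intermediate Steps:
$L{\left(C \right)} = -4 + C^{2} - 4 C$
$N{\left(Y \right)} = \frac{2}{7}$ ($N{\left(Y \right)} = \frac{Y + Y}{Y + 6 Y} = \frac{2 Y}{7 Y} = 2 Y \frac{1}{7 Y} = \frac{2}{7}$)
$\left(N{\left(L{\left(5 \right)} \right)} - 64\right) \left(-50\right) = \left(\frac{2}{7} - 64\right) \left(-50\right) = \left(- \frac{446}{7}\right) \left(-50\right) = \frac{22300}{7}$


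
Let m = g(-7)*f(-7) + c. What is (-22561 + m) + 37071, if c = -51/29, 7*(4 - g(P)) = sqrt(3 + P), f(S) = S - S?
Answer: 420739/29 ≈ 14508.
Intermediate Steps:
f(S) = 0
g(P) = 4 - sqrt(3 + P)/7
c = -51/29 (c = -51*1/29 = -51/29 ≈ -1.7586)
m = -51/29 (m = (4 - sqrt(3 - 7)/7)*0 - 51/29 = (4 - 2*I/7)*0 - 51/29 = 0 - 51/29 = -51/29 ≈ -1.7586)
(-22561 + m) + 37071 = (-22561 - 51/29) + 37071 = -654320/29 + 37071 = 420739/29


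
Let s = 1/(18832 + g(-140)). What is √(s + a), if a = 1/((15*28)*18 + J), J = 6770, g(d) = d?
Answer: √552822044995/66964090 ≈ 0.011103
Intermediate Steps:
a = 1/14330 (a = 1/((15*28)*18 + 6770) = 1/(420*18 + 6770) = 1/(7560 + 6770) = 1/14330 ≈ 6.9784e-5)
s = 1/18692 (s = 1/(18832 - 140) = 1/18692 ≈ 5.3499e-5)
√(s + a) = √(1/18692 + 1/14330) = √(16511/133928180) = √552822044995/66964090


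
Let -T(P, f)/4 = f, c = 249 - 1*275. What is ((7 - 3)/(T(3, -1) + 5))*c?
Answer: -104/9 ≈ -11.556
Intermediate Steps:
c = -26 (c = 249 - 275 = -26)
T(P, f) = -4*f
((7 - 3)/(T(3, -1) + 5))*c = ((7 - 3)/(-4*(-1) + 5))*(-26) = (4/(4 + 5))*(-26) = (4/9)*(-26) = -104/9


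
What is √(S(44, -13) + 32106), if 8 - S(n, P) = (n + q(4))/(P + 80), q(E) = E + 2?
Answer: 2*√36039099/67 ≈ 179.20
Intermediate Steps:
q(E) = 2 + E
S(n, P) = 8 - (6 + n)/(80 + P) (S(n, P) = 8 - (n + (2 + 4))/(P + 80) = 8 - (n + 6)/(80 + P) = 8 - (6 + n)/(80 + P))
√(S(44, -13) + 32106) = √((634 - 1*44 + 8*(-13))/(80 - 13) + 32106) = √((634 - 44 - 104)/67 + 32106) = √((1/67)*486 + 32106) = √(486/67 + 32106) = √(2151588/67) = 2*√36039099/67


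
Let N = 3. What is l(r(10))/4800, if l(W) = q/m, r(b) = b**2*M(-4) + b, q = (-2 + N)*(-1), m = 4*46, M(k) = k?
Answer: -1/883200 ≈ -1.1322e-6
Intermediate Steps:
m = 184
q = -1 (q = (-2 + 3)*(-1) = 1*(-1) = -1)
r(b) = b - 4*b**2 (r(b) = b**2*(-4) + b = -4*b**2 + b = b - 4*b**2)
l(W) = -1/184
l(r(10))/4800 = -1/184/4800 = -1/184*1/4800 = -1/883200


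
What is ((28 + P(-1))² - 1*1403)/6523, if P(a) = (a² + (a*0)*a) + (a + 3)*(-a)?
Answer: -442/6523 ≈ -0.067760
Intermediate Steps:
P(a) = a² - a*(3 + a) (P(a) = (a² + 0*a) + (3 + a)*(-a) = (a² + 0) - a*(3 + a) = a² - a*(3 + a))
((28 + P(-1))² - 1*1403)/6523 = ((28 - 3*(-1))² - 1*1403)/6523 = ((28 + 3)² - 1403)*(1/6523) = (31² - 1403)*(1/6523) = (961 - 1403)*(1/6523) = -442*1/6523 = -442/6523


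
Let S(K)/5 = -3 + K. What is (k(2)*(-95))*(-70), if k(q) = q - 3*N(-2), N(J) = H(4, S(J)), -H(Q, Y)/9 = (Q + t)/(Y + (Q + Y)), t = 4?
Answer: -412300/23 ≈ -17926.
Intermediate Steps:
S(K) = -15 + 5*K (S(K) = 5*(-3 + K) = -15 + 5*K)
H(Q, Y) = -9*(4 + Q)/(Q + 2*Y) (H(Q, Y) = -9*(Q + 4)/(Y + (Q + Y)) = -9*(4 + Q)/(Q + 2*Y))
N(J) = -72/(-26 + 10*J) (N(J) = 9*(-4 - 1*4)/(4 + 2*(-15 + 5*J)) = 9*(-4 - 4)/(4 + (-30 + 10*J)) = 9*(-8)/(-26 + 10*J) = -72/(-26 + 10*J))
k(q) = -108/23 + q (k(q) = q - (-108)/(-13 + 5*(-2)) = q - (-108)/(-13 - 10) = q - (-108)/(-23) = q - (-108)*(-1)/23 = q - 3*36/23 = q - 108/23 = -108/23 + q)
(k(2)*(-95))*(-70) = ((-108/23 + 2)*(-95))*(-70) = -62/23*(-95)*(-70) = (5890/23)*(-70) = -412300/23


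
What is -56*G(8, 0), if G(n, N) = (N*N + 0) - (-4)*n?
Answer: -1792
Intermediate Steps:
G(n, N) = N² + 4*n (G(n, N) = (N² + 0) + 4*n = N² + 4*n)
-56*G(8, 0) = -56*(0² + 4*8) = -56*(0 + 32) = -56*32 = -1792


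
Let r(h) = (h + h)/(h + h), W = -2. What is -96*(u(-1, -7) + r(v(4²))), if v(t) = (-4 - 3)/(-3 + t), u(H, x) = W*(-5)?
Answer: -1056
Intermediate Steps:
u(H, x) = 10 (u(H, x) = -2*(-5) = 10)
v(t) = -7/(-3 + t)
r(h) = 1 (r(h) = (2*h)/((2*h)) = (2*h)*(1/(2*h)) = 1)
-96*(u(-1, -7) + r(v(4²))) = -96*(10 + 1) = -96*11 = -1056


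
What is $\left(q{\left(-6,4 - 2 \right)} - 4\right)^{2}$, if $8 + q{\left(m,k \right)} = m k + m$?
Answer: $900$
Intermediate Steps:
$q{\left(m,k \right)} = -8 + m + k m$ ($q{\left(m,k \right)} = -8 + \left(m k + m\right) = -8 + \left(k m + m\right) = -8 + \left(m + k m\right) = -8 + m + k m$)
$\left(q{\left(-6,4 - 2 \right)} - 4\right)^{2} = \left(\left(-8 - 6 + \left(4 - 2\right) \left(-6\right)\right) - 4\right)^{2} = \left(\left(-8 - 6 + 2 \left(-6\right)\right) - 4\right)^{2} = \left(\left(-8 - 6 - 12\right) - 4\right)^{2} = \left(-26 - 4\right)^{2} = \left(-30\right)^{2} = 900$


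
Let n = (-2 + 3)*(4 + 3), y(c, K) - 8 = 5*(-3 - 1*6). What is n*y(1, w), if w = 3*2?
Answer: -259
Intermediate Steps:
w = 6
y(c, K) = -37 (y(c, K) = 8 + 5*(-3 - 1*6) = 8 + 5*(-3 - 6) = 8 + 5*(-9) = 8 - 45 = -37)
n = 7 (n = 1*7 = 7)
n*y(1, w) = 7*(-37) = -259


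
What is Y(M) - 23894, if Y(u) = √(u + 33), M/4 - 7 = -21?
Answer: -23894 + I*√23 ≈ -23894.0 + 4.7958*I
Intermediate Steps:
M = -56 (M = 28 + 4*(-21) = 28 - 84 = -56)
Y(u) = √(33 + u)
Y(M) - 23894 = √(33 - 56) - 23894 = √(-23) - 23894 = I*√23 - 23894 = -23894 + I*√23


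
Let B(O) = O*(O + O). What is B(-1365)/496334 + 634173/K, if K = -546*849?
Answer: 235441530253/38346268506 ≈ 6.1399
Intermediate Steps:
B(O) = 2*O**2 (B(O) = O*(2*O) = 2*O**2)
K = -463554
B(-1365)/496334 + 634173/K = (2*(-1365)**2)/496334 + 634173/(-463554) = (2*1863225)*(1/496334) + 634173*(-1/463554) = 3726450*(1/496334) - 211391/154518 = 1863225/248167 - 211391/154518 = 235441530253/38346268506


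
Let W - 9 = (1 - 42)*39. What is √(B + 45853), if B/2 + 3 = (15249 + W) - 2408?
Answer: √68349 ≈ 261.44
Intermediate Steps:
W = -1590 (W = 9 + (1 - 42)*39 = 9 - 41*39 = 9 - 1599 = -1590)
B = 22496 (B = -6 + 2*((15249 - 1590) - 2408) = -6 + 2*(13659 - 2408) = -6 + 2*11251 = -6 + 22502 = 22496)
√(B + 45853) = √(22496 + 45853) = √68349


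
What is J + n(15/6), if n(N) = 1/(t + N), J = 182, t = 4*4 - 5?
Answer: 4916/27 ≈ 182.07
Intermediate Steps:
t = 11 (t = 16 - 5 = 11)
n(N) = 1/(11 + N)
J + n(15/6) = 182 + 1/(11 + 15/6) = 182 + 1/(11 + 15*(1/6)) = 182 + 1/(11 + 5/2) = 182 + 1/(27/2) = 182 + 2/27 = 4916/27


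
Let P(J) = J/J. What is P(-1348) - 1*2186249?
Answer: -2186248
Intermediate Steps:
P(J) = 1
P(-1348) - 1*2186249 = 1 - 1*2186249 = 1 - 2186249 = -2186248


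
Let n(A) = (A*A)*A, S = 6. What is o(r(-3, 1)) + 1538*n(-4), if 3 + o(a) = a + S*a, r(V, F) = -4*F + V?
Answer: -98484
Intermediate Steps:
r(V, F) = V - 4*F
o(a) = -3 + 7*a (o(a) = -3 + (a + 6*a) = -3 + 7*a)
n(A) = A³ (n(A) = A²*A = A³)
o(r(-3, 1)) + 1538*n(-4) = (-3 + 7*(-3 - 4*1)) + 1538*(-4)³ = (-3 + 7*(-3 - 4)) + 1538*(-64) = (-3 + 7*(-7)) - 98432 = (-3 - 49) - 98432 = -52 - 98432 = -98484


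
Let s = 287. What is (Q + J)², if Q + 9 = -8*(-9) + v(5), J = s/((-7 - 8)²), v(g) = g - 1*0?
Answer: 242954569/50625 ≈ 4799.1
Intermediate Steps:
v(g) = g (v(g) = g + 0 = g)
J = 287/225 (J = 287/((-7 - 8)²) = 287/((-15)²) = 287/225 ≈ 1.2756)
Q = 68 (Q = -9 + (-8*(-9) + 5) = -9 + (72 + 5) = -9 + 77 = 68)
(Q + J)² = (68 + 287/225)² = (15587/225)² = 242954569/50625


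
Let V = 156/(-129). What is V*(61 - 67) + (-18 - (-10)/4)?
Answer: -709/86 ≈ -8.2442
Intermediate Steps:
V = -52/43 (V = 156*(-1/129) = -52/43 ≈ -1.2093)
V*(61 - 67) + (-18 - (-10)/4) = -52*(61 - 67)/43 + (-18 - (-10)/4) = -52/43*(-6) + (-18 - (-10)/4) = 312/43 + (-18 - 1*(-5/2)) = 312/43 + (-18 + 5/2) = 312/43 - 31/2 = -709/86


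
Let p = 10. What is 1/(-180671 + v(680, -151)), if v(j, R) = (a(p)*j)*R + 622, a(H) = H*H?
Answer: -1/10448049 ≈ -9.5712e-8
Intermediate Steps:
a(H) = H²
v(j, R) = 622 + 100*R*j (v(j, R) = (10²*j)*R + 622 = (100*j)*R + 622 = 100*R*j + 622 = 622 + 100*R*j)
1/(-180671 + v(680, -151)) = 1/(-180671 + (622 + 100*(-151)*680)) = 1/(-180671 + (622 - 10268000)) = 1/(-180671 - 10267378) = 1/(-10448049) = -1/10448049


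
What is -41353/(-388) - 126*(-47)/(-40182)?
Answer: 276558085/2598436 ≈ 106.43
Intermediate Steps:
-41353/(-388) - 126*(-47)/(-40182) = -41353*(-1/388) + 5922*(-1/40182) = 41353/388 - 987/6697 = 276558085/2598436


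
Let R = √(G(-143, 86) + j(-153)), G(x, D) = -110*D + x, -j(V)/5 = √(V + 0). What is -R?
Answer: -√(-9603 - 15*I*√17) ≈ -0.31556 + 97.995*I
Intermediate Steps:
j(V) = -5*√V (j(V) = -5*√(V + 0) = -5*√V)
G(x, D) = x - 110*D
R = √(-9603 - 15*I*√17) (R = √((-143 - 110*86) - 15*I*√17) = √((-143 - 9460) - 15*I*√17) = √(-9603 - 15*I*√17) ≈ 0.3156 - 97.995*I)
-R = -√(-9603 - 15*I*√17)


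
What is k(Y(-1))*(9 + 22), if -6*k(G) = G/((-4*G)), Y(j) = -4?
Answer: 31/24 ≈ 1.2917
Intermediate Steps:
k(G) = 1/24 (k(G) = -G/(6*((-4*G))) = -G*(-1/(4*G))/6 = -⅙*(-¼) = 1/24)
k(Y(-1))*(9 + 22) = (9 + 22)/24 = (1/24)*31 = 31/24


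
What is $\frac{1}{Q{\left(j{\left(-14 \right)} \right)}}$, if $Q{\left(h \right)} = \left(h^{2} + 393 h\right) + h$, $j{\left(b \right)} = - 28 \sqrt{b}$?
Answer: $- \frac{1}{166212} + \frac{197 i \sqrt{14}}{32577552} \approx -6.0164 \cdot 10^{-6} + 2.2626 \cdot 10^{-5} i$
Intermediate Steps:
$Q{\left(h \right)} = h^{2} + 394 h$
$\frac{1}{Q{\left(j{\left(-14 \right)} \right)}} = \frac{1}{- 28 \sqrt{-14} \left(394 - 28 \sqrt{-14}\right)} = \frac{1}{- 28 i \sqrt{14} \left(394 - 28 i \sqrt{14}\right)} = \frac{1}{\left(-28\right) i \sqrt{14} \left(394 - 28 i \sqrt{14}\right)} = \frac{i \sqrt{14}}{392 \left(394 - 28 i \sqrt{14}\right)}$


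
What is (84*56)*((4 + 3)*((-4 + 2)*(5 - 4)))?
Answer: -65856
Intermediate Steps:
(84*56)*((4 + 3)*((-4 + 2)*(5 - 4))) = 4704*(7*(-2*1)) = 4704*(7*(-2)) = 4704*(-14) = -65856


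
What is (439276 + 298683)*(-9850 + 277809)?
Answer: 197742755681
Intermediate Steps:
(439276 + 298683)*(-9850 + 277809) = 737959*267959 = 197742755681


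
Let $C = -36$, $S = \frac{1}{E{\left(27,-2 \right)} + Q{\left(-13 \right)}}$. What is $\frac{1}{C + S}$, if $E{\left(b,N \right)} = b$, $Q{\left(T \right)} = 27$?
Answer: $- \frac{54}{1943} \approx -0.027792$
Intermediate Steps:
$S = \frac{1}{54}$ ($S = \frac{1}{27 + 27} = \frac{1}{54} \approx 0.018519$)
$\frac{1}{C + S} = \frac{1}{-36 + \frac{1}{54}} = \frac{1}{- \frac{1943}{54}} = - \frac{54}{1943}$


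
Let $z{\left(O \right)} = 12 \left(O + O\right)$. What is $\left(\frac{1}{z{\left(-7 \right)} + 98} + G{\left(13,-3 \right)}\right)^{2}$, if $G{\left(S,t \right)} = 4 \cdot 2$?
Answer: $\frac{312481}{4900} \approx 63.772$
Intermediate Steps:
$z{\left(O \right)} = 24 O$ ($z{\left(O \right)} = 12 \cdot 2 O = 24 O$)
$G{\left(S,t \right)} = 8$
$\left(\frac{1}{z{\left(-7 \right)} + 98} + G{\left(13,-3 \right)}\right)^{2} = \left(\frac{1}{24 \left(-7\right) + 98} + 8\right)^{2} = \left(\frac{1}{-168 + 98} + 8\right)^{2} = \left(\frac{1}{-70} + 8\right)^{2} = \left(- \frac{1}{70} + 8\right)^{2} = \left(\frac{559}{70}\right)^{2} = \frac{312481}{4900}$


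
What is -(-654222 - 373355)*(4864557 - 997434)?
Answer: 3973766650971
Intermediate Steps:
-(-654222 - 373355)*(4864557 - 997434) = -(-1027577)*3867123 = -1*(-3973766650971) = 3973766650971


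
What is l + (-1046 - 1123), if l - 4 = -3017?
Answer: -5182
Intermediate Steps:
l = -3013 (l = 4 - 3017 = -3013)
l + (-1046 - 1123) = -3013 + (-1046 - 1123) = -3013 - 2169 = -5182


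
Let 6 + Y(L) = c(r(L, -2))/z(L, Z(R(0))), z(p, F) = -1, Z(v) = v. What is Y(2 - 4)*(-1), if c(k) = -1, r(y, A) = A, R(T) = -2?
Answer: 5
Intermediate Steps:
Y(L) = -5 (Y(L) = -6 - 1/(-1) = -6 - 1*(-1) = -6 + 1 = -5)
Y(2 - 4)*(-1) = -5*(-1) = 5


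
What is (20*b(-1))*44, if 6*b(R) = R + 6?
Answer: 2200/3 ≈ 733.33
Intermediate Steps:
b(R) = 1 + R/6 (b(R) = (R + 6)/6 = (6 + R)/6 = 1 + R/6)
(20*b(-1))*44 = (20*(1 + (1/6)*(-1)))*44 = (20*(1 - 1/6))*44 = (20*(5/6))*44 = (50/3)*44 = 2200/3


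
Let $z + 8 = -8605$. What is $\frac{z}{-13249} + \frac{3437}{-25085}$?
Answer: $\frac{170520292}{332351165} \approx 0.51307$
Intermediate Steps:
$z = -8613$ ($z = -8 - 8605 = -8613$)
$\frac{z}{-13249} + \frac{3437}{-25085} = - \frac{8613}{-13249} + \frac{3437}{-25085} = \left(-8613\right) \left(- \frac{1}{13249}\right) + 3437 \left(- \frac{1}{25085}\right) = \frac{8613}{13249} - \frac{3437}{25085} = \frac{170520292}{332351165}$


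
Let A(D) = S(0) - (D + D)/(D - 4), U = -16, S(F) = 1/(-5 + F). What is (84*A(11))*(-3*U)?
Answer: -67392/5 ≈ -13478.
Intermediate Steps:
A(D) = -⅕ - 2*D/(-4 + D) (A(D) = 1/(-5 + 0) - (D + D)/(D - 4) = 1/(-5) - 2*D/(-4 + D) = -⅕ - 2*D/(-4 + D))
(84*A(11))*(-3*U) = (84*((4 - 11*11)/(5*(-4 + 11))))*(-3*(-16)) = (84*((⅕)*(4 - 121)/7))*48 = (84*((⅕)*(⅐)*(-117)))*48 = (84*(-117/35))*48 = -1404/5*48 = -67392/5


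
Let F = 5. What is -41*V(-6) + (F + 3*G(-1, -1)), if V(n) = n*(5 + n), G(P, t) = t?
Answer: -244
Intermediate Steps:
-41*V(-6) + (F + 3*G(-1, -1)) = -(-246)*(5 - 6) + (5 + 3*(-1)) = -(-246)*(-1) + (5 - 3) = -41*6 + 2 = -246 + 2 = -244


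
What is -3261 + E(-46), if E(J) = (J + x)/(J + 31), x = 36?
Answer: -9781/3 ≈ -3260.3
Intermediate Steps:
E(J) = (36 + J)/(31 + J) (E(J) = (J + 36)/(J + 31) = (36 + J)/(31 + J))
-3261 + E(-46) = -3261 + (36 - 46)/(31 - 46) = -3261 - 10/(-15) = -3261 - 1/15*(-10) = -3261 + ⅔ = -9781/3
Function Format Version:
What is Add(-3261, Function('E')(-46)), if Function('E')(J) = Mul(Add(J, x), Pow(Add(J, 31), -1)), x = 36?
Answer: Rational(-9781, 3) ≈ -3260.3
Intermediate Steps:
Function('E')(J) = Mul(Pow(Add(31, J), -1), Add(36, J)) (Function('E')(J) = Mul(Add(J, 36), Pow(Add(J, 31), -1)) = Mul(Add(36, J), Pow(Add(31, J), -1)) = Mul(Pow(Add(31, J), -1), Add(36, J)))
Add(-3261, Function('E')(-46)) = Add(-3261, Mul(Pow(Add(31, -46), -1), Add(36, -46))) = Add(-3261, Mul(Pow(-15, -1), -10)) = Add(-3261, Mul(Rational(-1, 15), -10)) = Add(-3261, Rational(2, 3)) = Rational(-9781, 3)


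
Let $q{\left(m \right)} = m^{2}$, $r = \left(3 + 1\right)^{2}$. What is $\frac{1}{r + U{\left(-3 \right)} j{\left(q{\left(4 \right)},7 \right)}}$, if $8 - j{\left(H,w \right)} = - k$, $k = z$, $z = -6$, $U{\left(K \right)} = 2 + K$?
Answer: $\frac{1}{14} \approx 0.071429$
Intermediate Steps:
$k = -6$
$r = 16$ ($r = 4^{2} = 16$)
$j{\left(H,w \right)} = 2$ ($j{\left(H,w \right)} = 8 - \left(-1\right) \left(-6\right) = 8 - 6 = 2$)
$\frac{1}{r + U{\left(-3 \right)} j{\left(q{\left(4 \right)},7 \right)}} = \frac{1}{16 + \left(2 - 3\right) 2} = \frac{1}{16 - 2} = \frac{1}{14}$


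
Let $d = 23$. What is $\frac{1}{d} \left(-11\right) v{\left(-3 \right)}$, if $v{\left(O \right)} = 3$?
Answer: $- \frac{33}{23} \approx -1.4348$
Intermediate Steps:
$\frac{1}{d} \left(-11\right) v{\left(-3 \right)} = \frac{1}{23} \left(-11\right) 3 = \left(- \frac{11}{23}\right) 3 = - \frac{33}{23}$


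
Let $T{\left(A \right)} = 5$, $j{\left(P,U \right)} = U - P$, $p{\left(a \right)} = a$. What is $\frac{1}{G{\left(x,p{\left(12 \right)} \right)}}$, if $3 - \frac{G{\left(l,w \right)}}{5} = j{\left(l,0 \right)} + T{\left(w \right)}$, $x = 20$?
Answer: $\frac{1}{90} \approx 0.011111$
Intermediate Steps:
$G{\left(l,w \right)} = -10 + 5 l$ ($G{\left(l,w \right)} = 15 - 5 \left(\left(0 - l\right) + 5\right) = 15 - 5 \left(- l + 5\right) = 15 - 5 \left(5 - l\right) = 15 + \left(-25 + 5 l\right) = -10 + 5 l$)
$\frac{1}{G{\left(x,p{\left(12 \right)} \right)}} = \frac{1}{-10 + 5 \cdot 20} = \frac{1}{-10 + 100} = \frac{1}{90}$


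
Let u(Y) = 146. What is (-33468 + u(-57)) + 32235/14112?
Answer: -22390849/672 ≈ -33320.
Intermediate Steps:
(-33468 + u(-57)) + 32235/14112 = (-33468 + 146) + 32235/14112 = -33322 + 32235*(1/14112) = -33322 + 1535/672 = -22390849/672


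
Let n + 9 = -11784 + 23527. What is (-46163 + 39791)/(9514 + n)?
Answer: -1593/5312 ≈ -0.29989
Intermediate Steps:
n = 11734 (n = -9 + (-11784 + 23527) = -9 + 11743 = 11734)
(-46163 + 39791)/(9514 + n) = (-46163 + 39791)/(9514 + 11734) = -6372/21248 = -6372*1/21248 = -1593/5312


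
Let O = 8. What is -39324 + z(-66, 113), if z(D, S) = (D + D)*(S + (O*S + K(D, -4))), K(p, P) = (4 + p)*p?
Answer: -713712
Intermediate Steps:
K(p, P) = p*(4 + p)
z(D, S) = 2*D*(9*S + D*(4 + D)) (z(D, S) = (D + D)*(S + (8*S + D*(4 + D))) = (2*D)*(9*S + D*(4 + D)) = 2*D*(9*S + D*(4 + D)))
-39324 + z(-66, 113) = -39324 + 2*(-66)*(9*113 - 66*(4 - 66)) = -39324 + 2*(-66)*(1017 - 66*(-62)) = -39324 + 2*(-66)*(1017 + 4092) = -39324 + 2*(-66)*5109 = -39324 - 674388 = -713712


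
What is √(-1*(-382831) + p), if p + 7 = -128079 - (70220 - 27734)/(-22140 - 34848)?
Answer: √22981124214318/9498 ≈ 504.72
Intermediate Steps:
p = -1216553747/9498 (p = -7 + (-128079 - (70220 - 27734)/(-22140 - 34848)) = -7 + (-128079 - 42486/(-56988)) = -7 + (-128079 - 42486*(-1)/56988) = -7 + (-128079 - 1*(-7081/9498)) = -7 + (-128079 + 7081/9498) = -7 - 1216487261/9498 = -1216553747/9498 ≈ -1.2809e+5)
√(-1*(-382831) + p) = √(-1*(-382831) - 1216553747/9498) = √(382831 - 1216553747/9498) = √(2419575091/9498) = √22981124214318/9498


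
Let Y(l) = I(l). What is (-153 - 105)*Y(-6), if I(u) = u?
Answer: 1548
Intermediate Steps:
Y(l) = l
(-153 - 105)*Y(-6) = (-153 - 105)*(-6) = -258*(-6) = 1548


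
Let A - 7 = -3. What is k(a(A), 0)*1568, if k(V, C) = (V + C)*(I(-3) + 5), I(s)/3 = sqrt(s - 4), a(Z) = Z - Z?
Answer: 0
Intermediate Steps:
A = 4 (A = 7 - 3 = 4)
a(Z) = 0
I(s) = 3*sqrt(-4 + s) (I(s) = 3*sqrt(s - 4) = 3*sqrt(-4 + s))
k(V, C) = (5 + 3*I*sqrt(7))*(C + V) (k(V, C) = (V + C)*(3*sqrt(-4 - 3) + 5) = (C + V)*(3*sqrt(-7) + 5) = (C + V)*(3*(I*sqrt(7)) + 5) = (C + V)*(3*I*sqrt(7) + 5) = (C + V)*(5 + 3*I*sqrt(7)) = (5 + 3*I*sqrt(7))*(C + V))
k(a(A), 0)*1568 = (5*0 + 5*0 + 3*I*0*sqrt(7) + 3*I*0*sqrt(7))*1568 = (0 + 0 + 0 + 0)*1568 = 0*1568 = 0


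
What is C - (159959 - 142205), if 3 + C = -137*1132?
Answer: -172841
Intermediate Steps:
C = -155087 (C = -3 - 137*1132 = -3 - 155084 = -155087)
C - (159959 - 142205) = -155087 - (159959 - 142205) = -155087 - 1*17754 = -155087 - 17754 = -172841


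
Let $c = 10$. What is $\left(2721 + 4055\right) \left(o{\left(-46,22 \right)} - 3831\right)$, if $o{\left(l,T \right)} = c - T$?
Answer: $-26040168$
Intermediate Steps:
$o{\left(l,T \right)} = 10 - T$
$\left(2721 + 4055\right) \left(o{\left(-46,22 \right)} - 3831\right) = \left(2721 + 4055\right) \left(\left(10 - 22\right) - 3831\right) = 6776 \left(\left(10 - 22\right) - 3831\right) = 6776 \left(-12 - 3831\right) = 6776 \left(-3843\right) = -26040168$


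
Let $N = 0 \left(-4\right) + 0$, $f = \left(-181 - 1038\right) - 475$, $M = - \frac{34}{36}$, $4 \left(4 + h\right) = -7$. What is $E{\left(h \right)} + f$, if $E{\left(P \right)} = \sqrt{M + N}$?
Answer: $-1694 + \frac{i \sqrt{34}}{6} \approx -1694.0 + 0.97183 i$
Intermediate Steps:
$h = - \frac{23}{4}$ ($h = -4 + \frac{1}{4} \left(-7\right) = -4 - \frac{7}{4} = - \frac{23}{4} \approx -5.75$)
$M = - \frac{17}{18}$ ($M = \left(-34\right) \frac{1}{36} = - \frac{17}{18} \approx -0.94444$)
$f = -1694$ ($f = -1219 - 475 = -1694$)
$N = 0$ ($N = 0 + 0 = 0$)
$E{\left(P \right)} = \frac{i \sqrt{34}}{6}$ ($E{\left(P \right)} = \sqrt{- \frac{17}{18} + 0} = \sqrt{- \frac{17}{18}} = \frac{i \sqrt{34}}{6}$)
$E{\left(h \right)} + f = \frac{i \sqrt{34}}{6} - 1694 = -1694 + \frac{i \sqrt{34}}{6}$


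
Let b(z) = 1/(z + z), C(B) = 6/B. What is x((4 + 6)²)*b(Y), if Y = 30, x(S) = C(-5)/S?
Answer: -1/5000 ≈ -0.00020000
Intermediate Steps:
x(S) = -6/(5*S) (x(S) = (6/(-5))/S = (6*(-⅕))/S = -6/(5*S))
b(z) = 1/(2*z)
x((4 + 6)²)*b(Y) = (-6/(5*(4 + 6)²))*((½)/30) = (-6/(5*(10²)))*((½)*(1/30)) = -6/5/100*(1/60) = -6/5*1/100*(1/60) = -3/250*1/60 = -1/5000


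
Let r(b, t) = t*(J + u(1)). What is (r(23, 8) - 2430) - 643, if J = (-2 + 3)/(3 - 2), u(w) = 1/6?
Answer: -9191/3 ≈ -3063.7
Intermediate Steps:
u(w) = ⅙
J = 1 (J = 1/1 = 1*1 = 1)
r(b, t) = 7*t/6 (r(b, t) = t*(1 + ⅙) = t*(7/6) = 7*t/6)
(r(23, 8) - 2430) - 643 = ((7/6)*8 - 2430) - 643 = (28/3 - 2430) - 643 = -7262/3 - 643 = -9191/3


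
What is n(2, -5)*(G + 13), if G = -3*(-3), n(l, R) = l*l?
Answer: 88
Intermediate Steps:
n(l, R) = l**2
G = 9
n(2, -5)*(G + 13) = 2**2*(9 + 13) = 4*22 = 88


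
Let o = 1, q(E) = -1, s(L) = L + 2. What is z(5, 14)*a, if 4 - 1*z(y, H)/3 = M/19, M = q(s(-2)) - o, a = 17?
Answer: 3978/19 ≈ 209.37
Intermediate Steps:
s(L) = 2 + L
M = -2 (M = -1 - 1*1 = -1 - 1 = -2)
z(y, H) = 234/19 (z(y, H) = 12 - (-6)/19 = 12 - 3*(-2/19) = 12 + 6/19 = 234/19)
z(5, 14)*a = (234/19)*17 = 3978/19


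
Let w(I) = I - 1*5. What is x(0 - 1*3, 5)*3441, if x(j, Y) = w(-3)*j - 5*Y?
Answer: -3441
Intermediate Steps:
w(I) = -5 + I (w(I) = I - 5 = -5 + I)
x(j, Y) = -8*j - 5*Y (x(j, Y) = (-5 - 3)*j - 5*Y = -8*j - 5*Y)
x(0 - 1*3, 5)*3441 = (-8*(0 - 1*3) - 5*5)*3441 = (-8*(0 - 3) - 25)*3441 = (-8*(-3) - 25)*3441 = (24 - 25)*3441 = -1*3441 = -3441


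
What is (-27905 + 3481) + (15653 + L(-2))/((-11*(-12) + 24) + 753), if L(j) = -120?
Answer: -22185883/909 ≈ -24407.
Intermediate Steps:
(-27905 + 3481) + (15653 + L(-2))/((-11*(-12) + 24) + 753) = (-27905 + 3481) + (15653 - 120)/((-11*(-12) + 24) + 753) = -24424 + 15533/((132 + 24) + 753) = -24424 + 15533/(156 + 753) = -24424 + 15533/909 = -22185883/909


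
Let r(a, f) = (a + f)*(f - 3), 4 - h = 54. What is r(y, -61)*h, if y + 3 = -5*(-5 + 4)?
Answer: -188800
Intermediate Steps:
y = 2 (y = -3 - 5*(-5 + 4) = -3 - 5*(-1) = -3 + 5 = 2)
h = -50 (h = 4 - 1*54 = 4 - 54 = -50)
r(a, f) = (-3 + f)*(a + f) (r(a, f) = (a + f)*(-3 + f) = (-3 + f)*(a + f))
r(y, -61)*h = ((-61)² - 3*2 - 3*(-61) + 2*(-61))*(-50) = (3721 - 6 + 183 - 122)*(-50) = 3776*(-50) = -188800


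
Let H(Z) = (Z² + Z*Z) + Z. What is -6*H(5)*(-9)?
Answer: 2970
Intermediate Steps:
H(Z) = Z + 2*Z² (H(Z) = (Z² + Z²) + Z = 2*Z² + Z = Z + 2*Z²)
-6*H(5)*(-9) = -30*(1 + 2*5)*(-9) = -30*(1 + 10)*(-9) = -30*11*(-9) = -6*55*(-9) = -330*(-9) = 2970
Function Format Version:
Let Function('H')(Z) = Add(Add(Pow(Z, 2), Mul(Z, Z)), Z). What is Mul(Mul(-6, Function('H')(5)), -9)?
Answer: 2970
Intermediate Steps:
Function('H')(Z) = Add(Z, Mul(2, Pow(Z, 2))) (Function('H')(Z) = Add(Add(Pow(Z, 2), Pow(Z, 2)), Z) = Add(Mul(2, Pow(Z, 2)), Z) = Add(Z, Mul(2, Pow(Z, 2))))
Mul(Mul(-6, Function('H')(5)), -9) = Mul(Mul(-6, Mul(5, Add(1, Mul(2, 5)))), -9) = Mul(Mul(-6, Mul(5, Add(1, 10))), -9) = Mul(Mul(-6, Mul(5, 11)), -9) = Mul(Mul(-6, 55), -9) = Mul(-330, -9) = 2970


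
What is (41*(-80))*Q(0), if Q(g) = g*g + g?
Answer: 0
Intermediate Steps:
Q(g) = g + g² (Q(g) = g² + g = g + g²)
(41*(-80))*Q(0) = (41*(-80))*(0*(1 + 0)) = -0 = -3280*0 = 0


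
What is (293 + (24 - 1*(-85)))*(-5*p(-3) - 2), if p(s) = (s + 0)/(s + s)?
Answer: -1809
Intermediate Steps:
p(s) = 1/2 (p(s) = s/((2*s)) = s*(1/(2*s)) = 1/2)
(293 + (24 - 1*(-85)))*(-5*p(-3) - 2) = (293 + (24 - 1*(-85)))*(-5*1/2 - 2) = (293 + (24 + 85))*(-5/2 - 2) = (293 + 109)*(-9/2) = 402*(-9/2) = -1809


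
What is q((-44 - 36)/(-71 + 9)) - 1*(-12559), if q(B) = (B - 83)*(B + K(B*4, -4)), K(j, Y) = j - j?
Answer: 11967879/961 ≈ 12454.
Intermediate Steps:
K(j, Y) = 0
q(B) = B*(-83 + B) (q(B) = (B - 83)*(B + 0) = (-83 + B)*B = B*(-83 + B))
q((-44 - 36)/(-71 + 9)) - 1*(-12559) = ((-44 - 36)/(-71 + 9))*(-83 + (-44 - 36)/(-71 + 9)) - 1*(-12559) = (-80/(-62))*(-83 - 80/(-62)) + 12559 = (-80*(-1/62))*(-83 - 80*(-1/62)) + 12559 = 40*(-83 + 40/31)/31 + 12559 = (40/31)*(-2533/31) + 12559 = -101320/961 + 12559 = 11967879/961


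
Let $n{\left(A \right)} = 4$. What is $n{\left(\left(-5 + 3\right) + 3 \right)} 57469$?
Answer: $229876$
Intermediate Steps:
$n{\left(\left(-5 + 3\right) + 3 \right)} 57469 = 4 \cdot 57469 = 229876$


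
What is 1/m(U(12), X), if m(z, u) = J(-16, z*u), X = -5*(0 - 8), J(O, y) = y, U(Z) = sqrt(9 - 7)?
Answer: sqrt(2)/80 ≈ 0.017678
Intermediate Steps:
U(Z) = sqrt(2)
X = 40 (X = -5*(-8) = 40)
m(z, u) = u*z (m(z, u) = z*u = u*z)
1/m(U(12), X) = 1/(40*sqrt(2)) = sqrt(2)/80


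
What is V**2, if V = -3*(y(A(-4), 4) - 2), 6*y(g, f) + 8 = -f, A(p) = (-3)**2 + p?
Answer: 144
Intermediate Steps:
A(p) = 9 + p
y(g, f) = -4/3 - f/6 (y(g, f) = -4/3 + (-f)/6 = -4/3 - f/6)
V = 12 (V = -3*((-4/3 - 1/6*4) - 2) = -3*((-4/3 - 2/3) - 2) = -3*(-2 - 2) = -3*(-4) = 12)
V**2 = 12**2 = 144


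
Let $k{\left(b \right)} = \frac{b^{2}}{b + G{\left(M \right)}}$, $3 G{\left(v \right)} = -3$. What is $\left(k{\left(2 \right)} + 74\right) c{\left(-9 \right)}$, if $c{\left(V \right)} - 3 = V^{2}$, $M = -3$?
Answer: $6552$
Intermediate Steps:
$G{\left(v \right)} = -1$ ($G{\left(v \right)} = \frac{1}{3} \left(-3\right) = -1$)
$k{\left(b \right)} = \frac{b^{2}}{-1 + b}$ ($k{\left(b \right)} = \frac{b^{2}}{b - 1} = \frac{b^{2}}{-1 + b}$)
$c{\left(V \right)} = 3 + V^{2}$
$\left(k{\left(2 \right)} + 74\right) c{\left(-9 \right)} = \left(\frac{2^{2}}{-1 + 2} + 74\right) \left(3 + \left(-9\right)^{2}\right) = \left(\frac{4}{1} + 74\right) \left(3 + 81\right) = \left(4 \cdot 1 + 74\right) 84 = \left(4 + 74\right) 84 = 78 \cdot 84 = 6552$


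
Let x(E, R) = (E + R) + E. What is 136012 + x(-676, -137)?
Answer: 134523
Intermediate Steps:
x(E, R) = R + 2*E
136012 + x(-676, -137) = 136012 + (-137 + 2*(-676)) = 136012 + (-137 - 1352) = 136012 - 1489 = 134523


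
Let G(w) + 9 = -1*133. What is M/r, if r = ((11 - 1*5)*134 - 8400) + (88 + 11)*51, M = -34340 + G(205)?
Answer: 11494/849 ≈ 13.538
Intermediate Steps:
G(w) = -142 (G(w) = -9 - 1*133 = -9 - 133 = -142)
M = -34482 (M = -34340 - 142 = -34482)
r = -2547 (r = ((11 - 5)*134 - 8400) + 99*51 = (6*134 - 8400) + 5049 = (804 - 8400) + 5049 = -7596 + 5049 = -2547)
M/r = -34482/(-2547) = -34482*(-1/2547) = 11494/849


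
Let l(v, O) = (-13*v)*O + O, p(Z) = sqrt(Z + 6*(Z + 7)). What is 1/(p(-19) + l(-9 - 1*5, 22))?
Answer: 4026/16208767 - I*sqrt(91)/16208767 ≈ 0.00024838 - 5.8853e-7*I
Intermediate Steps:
p(Z) = sqrt(42 + 7*Z) (p(Z) = sqrt(Z + 6*(7 + Z)) = sqrt(Z + (42 + 6*Z)) = sqrt(42 + 7*Z))
l(v, O) = O - 13*O*v (l(v, O) = -13*O*v + O = O - 13*O*v)
1/(p(-19) + l(-9 - 1*5, 22)) = 1/(sqrt(42 + 7*(-19)) + 22*(1 - 13*(-9 - 1*5))) = 1/(sqrt(42 - 133) + 22*(1 - 13*(-9 - 5))) = 1/(sqrt(-91) + 22*(1 - 13*(-14))) = 1/(I*sqrt(91) + 22*(1 + 182)) = 1/(I*sqrt(91) + 22*183) = 1/(I*sqrt(91) + 4026) = 1/(4026 + I*sqrt(91))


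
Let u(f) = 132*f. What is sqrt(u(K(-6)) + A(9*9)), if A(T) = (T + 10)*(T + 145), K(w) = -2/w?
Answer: 3*sqrt(2290) ≈ 143.56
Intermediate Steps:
A(T) = (10 + T)*(145 + T)
sqrt(u(K(-6)) + A(9*9)) = sqrt(132*(-2/(-6)) + (1450 + (9*9)**2 + 155*(9*9))) = sqrt(132*(-2*(-1/6)) + (1450 + 81**2 + 155*81)) = sqrt(132*(1/3) + (1450 + 6561 + 12555)) = sqrt(44 + 20566) = sqrt(20610) = 3*sqrt(2290)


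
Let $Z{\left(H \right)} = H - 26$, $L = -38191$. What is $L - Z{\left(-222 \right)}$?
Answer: $-37943$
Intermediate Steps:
$Z{\left(H \right)} = -26 + H$
$L - Z{\left(-222 \right)} = -38191 - \left(-26 - 222\right) = -38191 - -248 = -38191 + 248 = -37943$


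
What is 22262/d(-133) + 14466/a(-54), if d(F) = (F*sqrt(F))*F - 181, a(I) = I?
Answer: -50167899574796/187271228943 - 196896259*I*sqrt(133)/20807914327 ≈ -267.89 - 0.10913*I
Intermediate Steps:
d(F) = -181 + F**(5/2) (d(F) = F**(3/2)*F - 181 = F**(5/2) - 181 = -181 + F**(5/2))
22262/d(-133) + 14466/a(-54) = 22262/(-181 + (-133)**(5/2)) + 14466/(-54) = 22262/(-181 + 17689*I*sqrt(133)) + 14466*(-1/54) = 22262/(-181 + 17689*I*sqrt(133)) - 2411/9 = -2411/9 + 22262/(-181 + 17689*I*sqrt(133))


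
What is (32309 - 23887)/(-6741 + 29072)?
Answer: 8422/22331 ≈ 0.37714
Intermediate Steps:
(32309 - 23887)/(-6741 + 29072) = 8422/22331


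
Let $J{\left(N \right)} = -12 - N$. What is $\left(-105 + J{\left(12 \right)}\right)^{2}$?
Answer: $16641$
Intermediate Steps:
$\left(-105 + J{\left(12 \right)}\right)^{2} = \left(-105 - 24\right)^{2} = \left(-129\right)^{2} = 16641$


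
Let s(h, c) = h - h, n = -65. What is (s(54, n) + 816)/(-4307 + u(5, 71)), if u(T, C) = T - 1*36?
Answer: -136/723 ≈ -0.18811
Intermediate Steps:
u(T, C) = -36 + T (u(T, C) = T - 36 = -36 + T)
s(h, c) = 0
(s(54, n) + 816)/(-4307 + u(5, 71)) = (0 + 816)/(-4307 + (-36 + 5)) = 816/(-4307 - 31) = 816/(-4338) = 816*(-1/4338) = -136/723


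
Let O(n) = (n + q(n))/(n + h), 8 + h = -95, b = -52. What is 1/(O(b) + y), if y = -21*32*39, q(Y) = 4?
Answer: -155/4062192 ≈ -3.8157e-5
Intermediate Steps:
h = -103 (h = -8 - 95 = -103)
O(n) = (4 + n)/(-103 + n) (O(n) = (n + 4)/(n - 103) = (4 + n)/(-103 + n))
y = -26208 (y = -672*39 = -26208)
1/(O(b) + y) = 1/((4 - 52)/(-103 - 52) - 26208) = 1/(-48/(-155) - 26208) = 1/(-1/155*(-48) - 26208) = 1/(48/155 - 26208) = 1/(-4062192/155) = -155/4062192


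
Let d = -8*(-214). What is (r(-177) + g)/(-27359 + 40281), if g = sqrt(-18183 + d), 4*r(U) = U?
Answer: -177/51688 + I*sqrt(16471)/12922 ≈ -0.0034244 + 0.0099318*I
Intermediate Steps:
r(U) = U/4
d = 1712
g = I*sqrt(16471) (g = sqrt(-18183 + 1712) = sqrt(-16471) = I*sqrt(16471) ≈ 128.34*I)
(r(-177) + g)/(-27359 + 40281) = ((1/4)*(-177) + I*sqrt(16471))/(-27359 + 40281) = (-177/4 + I*sqrt(16471))/12922 = (-177/4 + I*sqrt(16471))*(1/12922) = -177/51688 + I*sqrt(16471)/12922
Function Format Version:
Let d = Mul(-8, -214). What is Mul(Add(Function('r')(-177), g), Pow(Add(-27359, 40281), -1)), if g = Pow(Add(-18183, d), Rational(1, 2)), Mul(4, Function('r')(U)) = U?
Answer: Add(Rational(-177, 51688), Mul(Rational(1, 12922), I, Pow(16471, Rational(1, 2)))) ≈ Add(-0.0034244, Mul(0.0099318, I))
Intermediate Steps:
Function('r')(U) = Mul(Rational(1, 4), U)
d = 1712
g = Mul(I, Pow(16471, Rational(1, 2))) (g = Pow(Add(-18183, 1712), Rational(1, 2)) = Pow(-16471, Rational(1, 2)) = Mul(I, Pow(16471, Rational(1, 2))) ≈ Mul(128.34, I))
Mul(Add(Function('r')(-177), g), Pow(Add(-27359, 40281), -1)) = Mul(Add(Mul(Rational(1, 4), -177), Mul(I, Pow(16471, Rational(1, 2)))), Pow(Add(-27359, 40281), -1)) = Mul(Add(Rational(-177, 4), Mul(I, Pow(16471, Rational(1, 2)))), Pow(12922, -1)) = Mul(Add(Rational(-177, 4), Mul(I, Pow(16471, Rational(1, 2)))), Rational(1, 12922)) = Add(Rational(-177, 51688), Mul(Rational(1, 12922), I, Pow(16471, Rational(1, 2))))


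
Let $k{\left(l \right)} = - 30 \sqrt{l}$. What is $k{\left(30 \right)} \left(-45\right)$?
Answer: $1350 \sqrt{30} \approx 7394.3$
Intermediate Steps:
$k{\left(30 \right)} \left(-45\right) = - 30 \sqrt{30} \left(-45\right) = 1350 \sqrt{30}$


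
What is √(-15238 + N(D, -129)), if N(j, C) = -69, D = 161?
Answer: I*√15307 ≈ 123.72*I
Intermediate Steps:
√(-15238 + N(D, -129)) = √(-15238 - 69) = √(-15307) = I*√15307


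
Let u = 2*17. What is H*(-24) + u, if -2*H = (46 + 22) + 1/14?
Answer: 5956/7 ≈ 850.86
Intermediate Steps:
u = 34
H = -953/28 (H = -((46 + 22) + 1/14)/2 = -(68 + 1/14)/2 = -½*953/14 = -953/28 ≈ -34.036)
H*(-24) + u = -953/28*(-24) + 34 = 5718/7 + 34 = 5956/7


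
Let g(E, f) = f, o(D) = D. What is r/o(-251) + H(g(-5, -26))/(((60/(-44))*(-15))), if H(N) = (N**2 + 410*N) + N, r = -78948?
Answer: -1974862/11295 ≈ -174.84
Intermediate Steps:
H(N) = N**2 + 411*N
r/o(-251) + H(g(-5, -26))/(((60/(-44))*(-15))) = -78948/(-251) + (-26*(411 - 26))/(((60/(-44))*(-15))) = -78948*(-1/251) + (-26*385)/(((60*(-1/44))*(-15))) = 78948/251 - 10010/((-15/11*(-15))) = 78948/251 - 10010/225/11 = 78948/251 - 10010*11/225 = 78948/251 - 22022/45 = -1974862/11295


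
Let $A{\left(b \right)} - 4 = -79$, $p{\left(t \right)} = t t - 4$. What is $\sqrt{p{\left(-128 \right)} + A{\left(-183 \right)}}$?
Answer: $\sqrt{16305} \approx 127.69$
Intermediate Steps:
$p{\left(t \right)} = -4 + t^{2}$ ($p{\left(t \right)} = t^{2} - 4 = -4 + t^{2}$)
$A{\left(b \right)} = -75$ ($A{\left(b \right)} = 4 - 79 = -75$)
$\sqrt{p{\left(-128 \right)} + A{\left(-183 \right)}} = \sqrt{\left(-4 + \left(-128\right)^{2}\right) - 75} = \sqrt{\left(-4 + 16384\right) - 75} = \sqrt{16380 - 75} = \sqrt{16305}$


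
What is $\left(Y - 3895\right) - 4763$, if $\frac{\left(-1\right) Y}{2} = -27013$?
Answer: $45368$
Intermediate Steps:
$Y = 54026$ ($Y = \left(-2\right) \left(-27013\right) = 54026$)
$\left(Y - 3895\right) - 4763 = \left(54026 - 3895\right) - 4763 = 50131 - 4763 = 45368$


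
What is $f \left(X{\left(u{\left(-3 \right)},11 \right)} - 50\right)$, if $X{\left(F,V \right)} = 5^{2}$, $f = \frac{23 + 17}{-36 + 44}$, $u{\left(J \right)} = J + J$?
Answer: $-125$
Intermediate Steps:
$u{\left(J \right)} = 2 J$
$f = 5$ ($f = \frac{40}{8} = 40 \cdot \frac{1}{8} = 5$)
$X{\left(F,V \right)} = 25$
$f \left(X{\left(u{\left(-3 \right)},11 \right)} - 50\right) = 5 \left(25 - 50\right) = 5 \left(-25\right) = -125$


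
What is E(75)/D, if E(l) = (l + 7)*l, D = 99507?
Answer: 50/809 ≈ 0.061805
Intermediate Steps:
E(l) = l*(7 + l) (E(l) = (7 + l)*l = l*(7 + l))
E(75)/D = (75*(7 + 75))/99507 = (75*82)*(1/99507) = 6150*(1/99507) = 50/809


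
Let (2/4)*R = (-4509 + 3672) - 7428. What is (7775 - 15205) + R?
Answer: -23960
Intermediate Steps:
R = -16530 (R = 2*((-4509 + 3672) - 7428) = 2*(-837 - 7428) = 2*(-8265) = -16530)
(7775 - 15205) + R = (7775 - 15205) - 16530 = -7430 - 16530 = -23960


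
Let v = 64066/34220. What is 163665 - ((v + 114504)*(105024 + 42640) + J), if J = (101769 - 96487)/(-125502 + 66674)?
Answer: -4254732747106278099/251636770 ≈ -1.6908e+10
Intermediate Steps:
v = 32033/17110 (v = 64066*(1/34220) = 32033/17110 ≈ 1.8722)
J = -2641/29414 (J = 5282/(-58828) = 5282*(-1/58828) = -2641/29414 ≈ -0.089787)
163665 - ((v + 114504)*(105024 + 42640) + J) = 163665 - ((32033/17110 + 114504)*(105024 + 42640) - 2641/29414) = 163665 - ((1959195473/17110)*147664 - 2641/29414) = 163665 - (144651320162536/8555 - 2641/29414) = 163665 - 1*4254773931238240149/251636770 = 163665 - 4254773931238240149/251636770 = -4254732747106278099/251636770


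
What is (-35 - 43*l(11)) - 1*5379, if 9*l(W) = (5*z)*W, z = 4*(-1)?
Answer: -39266/9 ≈ -4362.9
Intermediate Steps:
z = -4
l(W) = -20*W/9 (l(W) = ((5*(-4))*W)/9 = (-20*W)/9 = -20*W/9)
(-35 - 43*l(11)) - 1*5379 = (-35 - (-860)*11/9) - 1*5379 = (-35 - 43*(-220/9)) - 5379 = (-35 + 9460/9) - 5379 = 9145/9 - 5379 = -39266/9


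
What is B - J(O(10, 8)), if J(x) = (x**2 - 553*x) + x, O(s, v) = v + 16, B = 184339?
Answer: 197011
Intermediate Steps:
O(s, v) = 16 + v
J(x) = x**2 - 552*x
B - J(O(10, 8)) = 184339 - (16 + 8)*(-552 + (16 + 8)) = 184339 - 24*(-552 + 24) = 184339 - 24*(-528) = 184339 - 1*(-12672) = 184339 + 12672 = 197011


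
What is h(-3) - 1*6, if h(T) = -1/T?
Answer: -17/3 ≈ -5.6667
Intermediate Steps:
h(-3) - 1*6 = -1/(-3) - 1*6 = -1*(-⅓) - 6 = ⅓ - 6 = -17/3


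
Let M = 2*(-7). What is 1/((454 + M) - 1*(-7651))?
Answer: 1/8091 ≈ 0.00012359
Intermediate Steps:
M = -14
1/((454 + M) - 1*(-7651)) = 1/((454 - 14) - 1*(-7651)) = 1/(440 + 7651) = 1/8091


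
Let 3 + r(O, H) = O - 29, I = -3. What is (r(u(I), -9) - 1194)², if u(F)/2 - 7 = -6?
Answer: 1498176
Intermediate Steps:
u(F) = 2 (u(F) = 14 + 2*(-6) = 14 - 12 = 2)
r(O, H) = -32 + O (r(O, H) = -3 + (O - 29) = -3 + (-29 + O) = -32 + O)
(r(u(I), -9) - 1194)² = ((-32 + 2) - 1194)² = (-30 - 1194)² = (-1224)² = 1498176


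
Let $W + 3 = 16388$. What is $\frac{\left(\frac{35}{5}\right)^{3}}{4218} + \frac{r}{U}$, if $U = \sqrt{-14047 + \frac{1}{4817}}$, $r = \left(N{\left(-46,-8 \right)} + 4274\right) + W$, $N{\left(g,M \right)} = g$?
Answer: $\frac{343}{4218} - \frac{20613 i \sqrt{325939405166}}{67664398} \approx 0.081318 - 173.92 i$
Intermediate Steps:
$W = 16385$ ($W = -3 + 16388 = 16385$)
$r = 20613$ ($r = \left(-46 + 4274\right) + 16385 = 4228 + 16385 = 20613$)
$U = \frac{i \sqrt{325939405166}}{4817}$ ($U = \sqrt{-14047 + \frac{1}{4817}} = \sqrt{- \frac{67664398}{4817}} = \frac{i \sqrt{325939405166}}{4817} \approx 118.52 i$)
$\frac{\left(\frac{35}{5}\right)^{3}}{4218} + \frac{r}{U} = \frac{\left(\frac{35}{5}\right)^{3}}{4218} + \frac{20613}{\frac{1}{4817} i \sqrt{325939405166}} = \left(35 \cdot \frac{1}{5}\right)^{3} \cdot \frac{1}{4218} + 20613 \left(- \frac{i \sqrt{325939405166}}{67664398}\right) = 7^{3} \cdot \frac{1}{4218} - \frac{20613 i \sqrt{325939405166}}{67664398} = 343 \cdot \frac{1}{4218} - \frac{20613 i \sqrt{325939405166}}{67664398} = \frac{343}{4218} - \frac{20613 i \sqrt{325939405166}}{67664398}$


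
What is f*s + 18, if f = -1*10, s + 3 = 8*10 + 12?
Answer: -872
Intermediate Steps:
s = 89 (s = -3 + (8*10 + 12) = -3 + (80 + 12) = -3 + 92 = 89)
f = -10
f*s + 18 = -10*89 + 18 = -890 + 18 = -872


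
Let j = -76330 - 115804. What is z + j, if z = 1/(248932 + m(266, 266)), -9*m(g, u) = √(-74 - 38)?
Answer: -241096390582534103/1254834597664 + 9*I*√7/1254834597664 ≈ -1.9213e+5 + 1.8976e-11*I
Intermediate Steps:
m(g, u) = -4*I*√7/9 (m(g, u) = -√(-74 - 38)/9 = -4*I*√7/9)
j = -192134
z = 1/(248932 - 4*I*√7/9) ≈ 4.0172e-6 + 2.0e-11*I
z + j = (5040873/1254834597664 + 9*I*√7/1254834597664) - 192134 = -241096390582534103/1254834597664 + 9*I*√7/1254834597664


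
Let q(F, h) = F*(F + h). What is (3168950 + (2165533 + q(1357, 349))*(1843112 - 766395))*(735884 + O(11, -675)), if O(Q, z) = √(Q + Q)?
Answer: 3550135808266417900 + 4824314441225*√22 ≈ 3.5502e+18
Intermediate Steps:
O(Q, z) = √2*√Q (O(Q, z) = √(2*Q) = √2*√Q)
(3168950 + (2165533 + q(1357, 349))*(1843112 - 766395))*(735884 + O(11, -675)) = (3168950 + (2165533 + 1357*(1357 + 349))*(1843112 - 766395))*(735884 + √2*√11) = (3168950 + (2165533 + 1357*1706)*1076717)*(735884 + √22) = (3168950 + (2165533 + 2315042)*1076717)*(735884 + √22) = (3168950 + 4480575*1076717)*(735884 + √22) = (3168950 + 4824311272275)*(735884 + √22) = 4824314441225*(735884 + √22) = 3550135808266417900 + 4824314441225*√22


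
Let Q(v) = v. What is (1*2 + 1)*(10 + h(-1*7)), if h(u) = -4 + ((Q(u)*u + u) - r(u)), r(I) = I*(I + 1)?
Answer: 18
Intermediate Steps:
r(I) = I*(1 + I)
h(u) = -4 + u + u² - u*(1 + u) (h(u) = -4 + ((u*u + u) - u*(1 + u)) = -4 + ((u² + u) - u*(1 + u)) = -4 + ((u + u²) - u*(1 + u)) = -4 + (u + u² - u*(1 + u)) = -4 + u + u² - u*(1 + u))
(1*2 + 1)*(10 + h(-1*7)) = (1*2 + 1)*(10 - 4) = (2 + 1)*6 = 3*6 = 18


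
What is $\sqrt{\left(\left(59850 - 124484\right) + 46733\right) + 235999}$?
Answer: $\sqrt{218098} \approx 467.01$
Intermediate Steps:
$\sqrt{\left(\left(59850 - 124484\right) + 46733\right) + 235999} = \sqrt{\left(-64634 + 46733\right) + 235999} = \sqrt{-17901 + 235999} = \sqrt{218098}$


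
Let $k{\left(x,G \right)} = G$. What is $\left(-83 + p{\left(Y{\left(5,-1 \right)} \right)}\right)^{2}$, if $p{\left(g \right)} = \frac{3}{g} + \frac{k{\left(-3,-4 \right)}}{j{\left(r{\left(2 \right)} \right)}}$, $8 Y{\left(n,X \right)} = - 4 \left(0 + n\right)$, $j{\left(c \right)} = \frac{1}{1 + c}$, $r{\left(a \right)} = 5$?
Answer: $\frac{292681}{25} \approx 11707.0$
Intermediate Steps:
$Y{\left(n,X \right)} = - \frac{n}{2}$ ($Y{\left(n,X \right)} = \frac{\left(-4\right) \left(0 + n\right)}{8} = \frac{\left(-4\right) n}{8} = - \frac{n}{2}$)
$p{\left(g \right)} = -24 + \frac{3}{g}$ ($p{\left(g \right)} = \frac{3}{g} - \frac{4}{\frac{1}{1 + 5}} = \frac{3}{g} - \frac{4}{\frac{1}{6}} = \frac{3}{g} - 4 \frac{1}{\frac{1}{6}} = \frac{3}{g} - 24 = -24 + \frac{3}{g}$)
$\left(-83 + p{\left(Y{\left(5,-1 \right)} \right)}\right)^{2} = \left(-83 - \left(24 - \frac{3}{\left(- \frac{1}{2}\right) 5}\right)\right)^{2} = \left(-83 - \left(24 - \frac{3}{- \frac{5}{2}}\right)\right)^{2} = \left(-83 + \left(-24 + 3 \left(- \frac{2}{5}\right)\right)\right)^{2} = \left(-83 - \frac{126}{5}\right)^{2} = \left(- \frac{541}{5}\right)^{2} = \frac{292681}{25}$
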